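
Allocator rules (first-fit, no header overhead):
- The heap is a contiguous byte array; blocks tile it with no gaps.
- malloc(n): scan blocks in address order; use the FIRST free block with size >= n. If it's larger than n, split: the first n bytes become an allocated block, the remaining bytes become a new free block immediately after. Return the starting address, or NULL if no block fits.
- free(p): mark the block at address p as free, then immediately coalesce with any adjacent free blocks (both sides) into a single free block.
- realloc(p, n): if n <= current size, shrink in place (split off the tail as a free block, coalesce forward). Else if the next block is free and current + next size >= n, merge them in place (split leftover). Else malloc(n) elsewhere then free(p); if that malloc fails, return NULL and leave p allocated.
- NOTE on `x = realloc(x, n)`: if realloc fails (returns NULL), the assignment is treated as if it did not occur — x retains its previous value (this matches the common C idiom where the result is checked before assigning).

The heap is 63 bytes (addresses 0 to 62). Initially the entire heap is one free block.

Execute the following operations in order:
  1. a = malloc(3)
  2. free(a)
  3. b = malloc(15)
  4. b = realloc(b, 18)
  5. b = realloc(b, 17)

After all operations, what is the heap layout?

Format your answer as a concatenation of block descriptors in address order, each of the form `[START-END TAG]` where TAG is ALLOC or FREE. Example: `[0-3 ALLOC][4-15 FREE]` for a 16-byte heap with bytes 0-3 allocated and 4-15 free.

Op 1: a = malloc(3) -> a = 0; heap: [0-2 ALLOC][3-62 FREE]
Op 2: free(a) -> (freed a); heap: [0-62 FREE]
Op 3: b = malloc(15) -> b = 0; heap: [0-14 ALLOC][15-62 FREE]
Op 4: b = realloc(b, 18) -> b = 0; heap: [0-17 ALLOC][18-62 FREE]
Op 5: b = realloc(b, 17) -> b = 0; heap: [0-16 ALLOC][17-62 FREE]

Answer: [0-16 ALLOC][17-62 FREE]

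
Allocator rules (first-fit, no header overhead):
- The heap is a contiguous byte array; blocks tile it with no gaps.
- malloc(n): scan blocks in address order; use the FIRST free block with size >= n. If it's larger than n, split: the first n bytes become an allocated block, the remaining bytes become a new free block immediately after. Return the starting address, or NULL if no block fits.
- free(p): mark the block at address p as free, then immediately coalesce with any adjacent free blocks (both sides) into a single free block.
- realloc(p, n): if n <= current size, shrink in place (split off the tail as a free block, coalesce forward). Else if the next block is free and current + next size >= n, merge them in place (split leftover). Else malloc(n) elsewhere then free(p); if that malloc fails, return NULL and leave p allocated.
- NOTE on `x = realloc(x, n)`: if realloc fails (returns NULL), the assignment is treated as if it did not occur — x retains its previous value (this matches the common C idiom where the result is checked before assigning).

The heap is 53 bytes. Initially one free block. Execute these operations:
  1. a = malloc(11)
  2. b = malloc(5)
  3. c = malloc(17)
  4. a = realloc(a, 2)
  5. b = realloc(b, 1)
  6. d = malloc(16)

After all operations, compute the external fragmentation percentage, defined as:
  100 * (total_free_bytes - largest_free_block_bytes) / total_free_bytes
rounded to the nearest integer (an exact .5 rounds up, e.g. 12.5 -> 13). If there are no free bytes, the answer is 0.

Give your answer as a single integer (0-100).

Op 1: a = malloc(11) -> a = 0; heap: [0-10 ALLOC][11-52 FREE]
Op 2: b = malloc(5) -> b = 11; heap: [0-10 ALLOC][11-15 ALLOC][16-52 FREE]
Op 3: c = malloc(17) -> c = 16; heap: [0-10 ALLOC][11-15 ALLOC][16-32 ALLOC][33-52 FREE]
Op 4: a = realloc(a, 2) -> a = 0; heap: [0-1 ALLOC][2-10 FREE][11-15 ALLOC][16-32 ALLOC][33-52 FREE]
Op 5: b = realloc(b, 1) -> b = 11; heap: [0-1 ALLOC][2-10 FREE][11-11 ALLOC][12-15 FREE][16-32 ALLOC][33-52 FREE]
Op 6: d = malloc(16) -> d = 33; heap: [0-1 ALLOC][2-10 FREE][11-11 ALLOC][12-15 FREE][16-32 ALLOC][33-48 ALLOC][49-52 FREE]
Free blocks: [9 4 4] total_free=17 largest=9 -> 100*(17-9)/17 = 800/17 ≈ 47.059 -> rounds to 47

Answer: 47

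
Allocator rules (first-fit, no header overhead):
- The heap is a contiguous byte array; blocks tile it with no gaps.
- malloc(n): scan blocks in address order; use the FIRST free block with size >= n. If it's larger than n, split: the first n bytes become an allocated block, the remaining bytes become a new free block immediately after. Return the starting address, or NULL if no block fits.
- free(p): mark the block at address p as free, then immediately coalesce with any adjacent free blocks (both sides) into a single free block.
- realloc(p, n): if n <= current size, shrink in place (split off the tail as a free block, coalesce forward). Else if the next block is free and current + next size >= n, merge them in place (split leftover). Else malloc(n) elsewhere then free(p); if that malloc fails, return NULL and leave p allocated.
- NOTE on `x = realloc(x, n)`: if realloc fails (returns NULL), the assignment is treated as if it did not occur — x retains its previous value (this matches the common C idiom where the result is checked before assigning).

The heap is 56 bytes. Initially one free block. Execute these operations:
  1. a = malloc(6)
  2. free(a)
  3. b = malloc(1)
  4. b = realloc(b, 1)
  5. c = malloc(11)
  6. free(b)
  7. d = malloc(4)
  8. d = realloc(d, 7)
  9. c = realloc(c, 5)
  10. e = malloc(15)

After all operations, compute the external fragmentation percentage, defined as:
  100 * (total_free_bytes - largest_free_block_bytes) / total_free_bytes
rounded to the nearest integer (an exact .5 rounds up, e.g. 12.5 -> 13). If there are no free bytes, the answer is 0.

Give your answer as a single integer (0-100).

Op 1: a = malloc(6) -> a = 0; heap: [0-5 ALLOC][6-55 FREE]
Op 2: free(a) -> (freed a); heap: [0-55 FREE]
Op 3: b = malloc(1) -> b = 0; heap: [0-0 ALLOC][1-55 FREE]
Op 4: b = realloc(b, 1) -> b = 0; heap: [0-0 ALLOC][1-55 FREE]
Op 5: c = malloc(11) -> c = 1; heap: [0-0 ALLOC][1-11 ALLOC][12-55 FREE]
Op 6: free(b) -> (freed b); heap: [0-0 FREE][1-11 ALLOC][12-55 FREE]
Op 7: d = malloc(4) -> d = 12; heap: [0-0 FREE][1-11 ALLOC][12-15 ALLOC][16-55 FREE]
Op 8: d = realloc(d, 7) -> d = 12; heap: [0-0 FREE][1-11 ALLOC][12-18 ALLOC][19-55 FREE]
Op 9: c = realloc(c, 5) -> c = 1; heap: [0-0 FREE][1-5 ALLOC][6-11 FREE][12-18 ALLOC][19-55 FREE]
Op 10: e = malloc(15) -> e = 19; heap: [0-0 FREE][1-5 ALLOC][6-11 FREE][12-18 ALLOC][19-33 ALLOC][34-55 FREE]
Free blocks: [1 6 22] total_free=29 largest=22 -> 100*(29-22)/29 = 700/29 ≈ 24.138 -> rounds to 24

Answer: 24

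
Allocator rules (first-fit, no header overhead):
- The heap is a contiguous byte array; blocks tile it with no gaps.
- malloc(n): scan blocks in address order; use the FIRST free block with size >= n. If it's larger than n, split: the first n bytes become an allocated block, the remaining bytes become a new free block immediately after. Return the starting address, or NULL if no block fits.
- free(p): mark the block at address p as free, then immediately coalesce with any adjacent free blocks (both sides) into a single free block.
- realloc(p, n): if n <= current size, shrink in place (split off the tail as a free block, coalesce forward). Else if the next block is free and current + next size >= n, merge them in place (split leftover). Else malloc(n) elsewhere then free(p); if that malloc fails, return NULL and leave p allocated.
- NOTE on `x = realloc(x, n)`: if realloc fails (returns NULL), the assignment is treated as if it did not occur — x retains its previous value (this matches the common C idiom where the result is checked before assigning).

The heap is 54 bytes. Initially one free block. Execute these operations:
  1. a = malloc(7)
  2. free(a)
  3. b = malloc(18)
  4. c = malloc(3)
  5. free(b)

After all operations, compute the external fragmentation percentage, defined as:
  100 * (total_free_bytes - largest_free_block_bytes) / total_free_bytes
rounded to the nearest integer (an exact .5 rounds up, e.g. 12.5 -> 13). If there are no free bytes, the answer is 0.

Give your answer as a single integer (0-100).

Op 1: a = malloc(7) -> a = 0; heap: [0-6 ALLOC][7-53 FREE]
Op 2: free(a) -> (freed a); heap: [0-53 FREE]
Op 3: b = malloc(18) -> b = 0; heap: [0-17 ALLOC][18-53 FREE]
Op 4: c = malloc(3) -> c = 18; heap: [0-17 ALLOC][18-20 ALLOC][21-53 FREE]
Op 5: free(b) -> (freed b); heap: [0-17 FREE][18-20 ALLOC][21-53 FREE]
Free blocks: [18 33] total_free=51 largest=33 -> 100*(51-33)/51 = 1800/51 ≈ 35.294 -> rounds to 35

Answer: 35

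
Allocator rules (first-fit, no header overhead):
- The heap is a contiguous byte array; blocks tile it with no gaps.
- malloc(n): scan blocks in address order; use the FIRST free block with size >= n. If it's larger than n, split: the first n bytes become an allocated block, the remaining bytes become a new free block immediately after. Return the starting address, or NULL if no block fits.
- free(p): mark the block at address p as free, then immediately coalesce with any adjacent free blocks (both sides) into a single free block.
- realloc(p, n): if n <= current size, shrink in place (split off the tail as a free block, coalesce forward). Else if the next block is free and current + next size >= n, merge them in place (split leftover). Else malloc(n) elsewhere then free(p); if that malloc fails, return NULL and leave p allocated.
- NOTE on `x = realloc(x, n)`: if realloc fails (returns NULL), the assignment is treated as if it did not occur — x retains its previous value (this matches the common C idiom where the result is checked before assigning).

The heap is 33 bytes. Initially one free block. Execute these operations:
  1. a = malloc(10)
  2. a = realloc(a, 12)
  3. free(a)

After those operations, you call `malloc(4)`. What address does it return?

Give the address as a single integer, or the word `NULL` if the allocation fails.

Op 1: a = malloc(10) -> a = 0; heap: [0-9 ALLOC][10-32 FREE]
Op 2: a = realloc(a, 12) -> a = 0; heap: [0-11 ALLOC][12-32 FREE]
Op 3: free(a) -> (freed a); heap: [0-32 FREE]
malloc(4): first-fit scan over [0-32 FREE] -> 0

Answer: 0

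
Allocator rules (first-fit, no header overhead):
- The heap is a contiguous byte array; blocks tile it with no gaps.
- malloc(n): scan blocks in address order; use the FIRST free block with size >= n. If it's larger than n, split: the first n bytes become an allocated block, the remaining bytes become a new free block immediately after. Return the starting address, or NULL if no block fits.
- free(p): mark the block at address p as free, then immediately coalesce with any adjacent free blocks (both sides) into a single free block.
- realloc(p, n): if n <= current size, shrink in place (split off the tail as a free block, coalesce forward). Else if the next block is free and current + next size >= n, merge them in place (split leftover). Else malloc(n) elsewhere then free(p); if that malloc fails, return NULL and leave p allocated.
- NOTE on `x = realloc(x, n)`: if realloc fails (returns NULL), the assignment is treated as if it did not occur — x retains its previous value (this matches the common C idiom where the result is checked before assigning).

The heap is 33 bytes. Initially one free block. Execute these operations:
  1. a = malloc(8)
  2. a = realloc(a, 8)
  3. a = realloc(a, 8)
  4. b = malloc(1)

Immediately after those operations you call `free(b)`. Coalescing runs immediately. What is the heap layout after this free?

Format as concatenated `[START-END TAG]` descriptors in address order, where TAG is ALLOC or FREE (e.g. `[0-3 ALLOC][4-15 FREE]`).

Op 1: a = malloc(8) -> a = 0; heap: [0-7 ALLOC][8-32 FREE]
Op 2: a = realloc(a, 8) -> a = 0; heap: [0-7 ALLOC][8-32 FREE]
Op 3: a = realloc(a, 8) -> a = 0; heap: [0-7 ALLOC][8-32 FREE]
Op 4: b = malloc(1) -> b = 8; heap: [0-7 ALLOC][8-8 ALLOC][9-32 FREE]
free(b): b = 8 -> block [8-8 ALLOC]; mark free, coalesce with adjacent free neighbors -> [0-7 ALLOC][8-32 FREE]

Answer: [0-7 ALLOC][8-32 FREE]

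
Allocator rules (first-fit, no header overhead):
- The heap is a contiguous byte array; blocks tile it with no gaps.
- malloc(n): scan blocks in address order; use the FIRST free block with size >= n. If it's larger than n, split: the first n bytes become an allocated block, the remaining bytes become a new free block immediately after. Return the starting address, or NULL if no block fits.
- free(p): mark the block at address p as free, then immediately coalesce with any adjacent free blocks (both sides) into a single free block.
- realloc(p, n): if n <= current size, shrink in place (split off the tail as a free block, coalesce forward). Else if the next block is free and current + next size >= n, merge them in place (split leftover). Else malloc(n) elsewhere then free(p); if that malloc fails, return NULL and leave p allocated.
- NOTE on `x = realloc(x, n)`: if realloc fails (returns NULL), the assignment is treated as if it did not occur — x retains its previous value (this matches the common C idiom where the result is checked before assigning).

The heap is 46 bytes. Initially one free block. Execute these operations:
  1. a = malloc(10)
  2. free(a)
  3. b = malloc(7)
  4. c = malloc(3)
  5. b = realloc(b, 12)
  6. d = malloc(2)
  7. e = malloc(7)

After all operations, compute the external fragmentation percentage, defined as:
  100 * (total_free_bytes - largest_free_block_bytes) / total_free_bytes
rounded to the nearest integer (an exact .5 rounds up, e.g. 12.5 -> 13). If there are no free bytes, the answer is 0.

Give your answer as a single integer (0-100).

Answer: 23

Derivation:
Op 1: a = malloc(10) -> a = 0; heap: [0-9 ALLOC][10-45 FREE]
Op 2: free(a) -> (freed a); heap: [0-45 FREE]
Op 3: b = malloc(7) -> b = 0; heap: [0-6 ALLOC][7-45 FREE]
Op 4: c = malloc(3) -> c = 7; heap: [0-6 ALLOC][7-9 ALLOC][10-45 FREE]
Op 5: b = realloc(b, 12) -> b = 10; heap: [0-6 FREE][7-9 ALLOC][10-21 ALLOC][22-45 FREE]
Op 6: d = malloc(2) -> d = 0; heap: [0-1 ALLOC][2-6 FREE][7-9 ALLOC][10-21 ALLOC][22-45 FREE]
Op 7: e = malloc(7) -> e = 22; heap: [0-1 ALLOC][2-6 FREE][7-9 ALLOC][10-21 ALLOC][22-28 ALLOC][29-45 FREE]
Free blocks: [5 17] total_free=22 largest=17 -> 100*(22-17)/22 = 500/22 ≈ 22.727 -> rounds to 23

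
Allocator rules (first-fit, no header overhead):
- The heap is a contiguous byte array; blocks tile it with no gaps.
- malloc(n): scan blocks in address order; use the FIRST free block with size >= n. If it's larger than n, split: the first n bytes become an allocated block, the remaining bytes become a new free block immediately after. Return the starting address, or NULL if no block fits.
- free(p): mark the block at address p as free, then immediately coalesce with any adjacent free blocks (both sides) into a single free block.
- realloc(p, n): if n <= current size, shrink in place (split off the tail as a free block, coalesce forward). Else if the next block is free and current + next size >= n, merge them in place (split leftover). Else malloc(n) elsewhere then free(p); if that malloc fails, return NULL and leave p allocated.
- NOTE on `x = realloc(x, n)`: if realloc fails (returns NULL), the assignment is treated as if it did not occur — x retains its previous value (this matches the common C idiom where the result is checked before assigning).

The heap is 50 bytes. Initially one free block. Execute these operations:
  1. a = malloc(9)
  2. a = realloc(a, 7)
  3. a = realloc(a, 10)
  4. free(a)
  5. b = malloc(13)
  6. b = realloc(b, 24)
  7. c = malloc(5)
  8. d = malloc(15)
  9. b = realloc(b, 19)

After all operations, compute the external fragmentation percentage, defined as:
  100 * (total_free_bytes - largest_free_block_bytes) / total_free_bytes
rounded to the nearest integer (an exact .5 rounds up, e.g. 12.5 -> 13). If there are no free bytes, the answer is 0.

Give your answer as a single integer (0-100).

Answer: 45

Derivation:
Op 1: a = malloc(9) -> a = 0; heap: [0-8 ALLOC][9-49 FREE]
Op 2: a = realloc(a, 7) -> a = 0; heap: [0-6 ALLOC][7-49 FREE]
Op 3: a = realloc(a, 10) -> a = 0; heap: [0-9 ALLOC][10-49 FREE]
Op 4: free(a) -> (freed a); heap: [0-49 FREE]
Op 5: b = malloc(13) -> b = 0; heap: [0-12 ALLOC][13-49 FREE]
Op 6: b = realloc(b, 24) -> b = 0; heap: [0-23 ALLOC][24-49 FREE]
Op 7: c = malloc(5) -> c = 24; heap: [0-23 ALLOC][24-28 ALLOC][29-49 FREE]
Op 8: d = malloc(15) -> d = 29; heap: [0-23 ALLOC][24-28 ALLOC][29-43 ALLOC][44-49 FREE]
Op 9: b = realloc(b, 19) -> b = 0; heap: [0-18 ALLOC][19-23 FREE][24-28 ALLOC][29-43 ALLOC][44-49 FREE]
Free blocks: [5 6] total_free=11 largest=6 -> 100*(11-6)/11 = 500/11 ≈ 45.455 -> rounds to 45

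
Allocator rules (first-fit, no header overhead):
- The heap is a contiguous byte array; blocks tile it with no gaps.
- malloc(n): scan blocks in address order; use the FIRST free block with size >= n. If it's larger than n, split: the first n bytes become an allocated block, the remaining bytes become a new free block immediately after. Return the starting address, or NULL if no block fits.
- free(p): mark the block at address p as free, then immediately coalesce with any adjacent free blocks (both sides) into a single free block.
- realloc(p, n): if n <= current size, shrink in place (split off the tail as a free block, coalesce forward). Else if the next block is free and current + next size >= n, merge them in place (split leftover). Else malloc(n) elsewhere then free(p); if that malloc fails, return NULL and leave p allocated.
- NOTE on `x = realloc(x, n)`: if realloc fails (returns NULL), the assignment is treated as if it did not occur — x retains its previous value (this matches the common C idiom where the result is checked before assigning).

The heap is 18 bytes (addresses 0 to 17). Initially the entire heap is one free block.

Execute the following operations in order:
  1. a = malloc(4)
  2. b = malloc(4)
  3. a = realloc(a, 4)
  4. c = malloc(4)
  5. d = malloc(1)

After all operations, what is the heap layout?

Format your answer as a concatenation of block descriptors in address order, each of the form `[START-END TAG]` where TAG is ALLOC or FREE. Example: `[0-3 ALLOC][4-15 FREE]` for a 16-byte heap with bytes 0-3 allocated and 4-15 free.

Answer: [0-3 ALLOC][4-7 ALLOC][8-11 ALLOC][12-12 ALLOC][13-17 FREE]

Derivation:
Op 1: a = malloc(4) -> a = 0; heap: [0-3 ALLOC][4-17 FREE]
Op 2: b = malloc(4) -> b = 4; heap: [0-3 ALLOC][4-7 ALLOC][8-17 FREE]
Op 3: a = realloc(a, 4) -> a = 0; heap: [0-3 ALLOC][4-7 ALLOC][8-17 FREE]
Op 4: c = malloc(4) -> c = 8; heap: [0-3 ALLOC][4-7 ALLOC][8-11 ALLOC][12-17 FREE]
Op 5: d = malloc(1) -> d = 12; heap: [0-3 ALLOC][4-7 ALLOC][8-11 ALLOC][12-12 ALLOC][13-17 FREE]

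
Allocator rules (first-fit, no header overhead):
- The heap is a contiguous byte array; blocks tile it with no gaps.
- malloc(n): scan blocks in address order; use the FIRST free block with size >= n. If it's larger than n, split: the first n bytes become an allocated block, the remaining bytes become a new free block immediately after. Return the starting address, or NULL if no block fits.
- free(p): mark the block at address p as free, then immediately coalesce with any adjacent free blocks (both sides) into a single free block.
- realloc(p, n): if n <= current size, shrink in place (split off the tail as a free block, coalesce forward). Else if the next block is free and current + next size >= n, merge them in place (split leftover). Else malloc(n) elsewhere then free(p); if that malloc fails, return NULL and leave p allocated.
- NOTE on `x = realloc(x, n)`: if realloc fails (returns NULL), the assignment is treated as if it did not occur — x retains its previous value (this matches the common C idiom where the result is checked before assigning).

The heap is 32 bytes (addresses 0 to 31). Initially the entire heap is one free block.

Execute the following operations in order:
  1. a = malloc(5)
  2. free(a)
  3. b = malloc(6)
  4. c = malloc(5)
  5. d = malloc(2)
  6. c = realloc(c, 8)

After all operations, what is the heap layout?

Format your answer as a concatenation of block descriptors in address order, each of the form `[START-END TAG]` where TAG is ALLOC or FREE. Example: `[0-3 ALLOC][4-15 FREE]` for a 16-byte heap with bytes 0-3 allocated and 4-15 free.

Op 1: a = malloc(5) -> a = 0; heap: [0-4 ALLOC][5-31 FREE]
Op 2: free(a) -> (freed a); heap: [0-31 FREE]
Op 3: b = malloc(6) -> b = 0; heap: [0-5 ALLOC][6-31 FREE]
Op 4: c = malloc(5) -> c = 6; heap: [0-5 ALLOC][6-10 ALLOC][11-31 FREE]
Op 5: d = malloc(2) -> d = 11; heap: [0-5 ALLOC][6-10 ALLOC][11-12 ALLOC][13-31 FREE]
Op 6: c = realloc(c, 8) -> c = 13; heap: [0-5 ALLOC][6-10 FREE][11-12 ALLOC][13-20 ALLOC][21-31 FREE]

Answer: [0-5 ALLOC][6-10 FREE][11-12 ALLOC][13-20 ALLOC][21-31 FREE]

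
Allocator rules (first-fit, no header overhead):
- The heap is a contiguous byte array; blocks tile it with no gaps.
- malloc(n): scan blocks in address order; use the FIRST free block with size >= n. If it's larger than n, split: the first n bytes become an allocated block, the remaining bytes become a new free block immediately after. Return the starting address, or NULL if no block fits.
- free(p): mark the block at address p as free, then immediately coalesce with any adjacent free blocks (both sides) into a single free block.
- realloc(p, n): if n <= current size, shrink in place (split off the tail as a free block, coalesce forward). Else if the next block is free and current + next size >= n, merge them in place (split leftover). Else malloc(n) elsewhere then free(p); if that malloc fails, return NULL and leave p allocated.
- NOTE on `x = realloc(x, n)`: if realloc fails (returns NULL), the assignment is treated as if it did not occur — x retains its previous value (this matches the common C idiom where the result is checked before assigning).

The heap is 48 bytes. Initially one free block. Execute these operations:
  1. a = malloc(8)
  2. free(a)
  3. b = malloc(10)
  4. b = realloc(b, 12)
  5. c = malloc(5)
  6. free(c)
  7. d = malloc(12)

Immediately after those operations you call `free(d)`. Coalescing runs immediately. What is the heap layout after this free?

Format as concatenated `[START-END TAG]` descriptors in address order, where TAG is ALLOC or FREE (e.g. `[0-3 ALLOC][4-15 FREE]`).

Op 1: a = malloc(8) -> a = 0; heap: [0-7 ALLOC][8-47 FREE]
Op 2: free(a) -> (freed a); heap: [0-47 FREE]
Op 3: b = malloc(10) -> b = 0; heap: [0-9 ALLOC][10-47 FREE]
Op 4: b = realloc(b, 12) -> b = 0; heap: [0-11 ALLOC][12-47 FREE]
Op 5: c = malloc(5) -> c = 12; heap: [0-11 ALLOC][12-16 ALLOC][17-47 FREE]
Op 6: free(c) -> (freed c); heap: [0-11 ALLOC][12-47 FREE]
Op 7: d = malloc(12) -> d = 12; heap: [0-11 ALLOC][12-23 ALLOC][24-47 FREE]
free(d): d = 12 -> block [12-23 ALLOC]; mark free, coalesce with adjacent free neighbors -> [0-11 ALLOC][12-47 FREE]

Answer: [0-11 ALLOC][12-47 FREE]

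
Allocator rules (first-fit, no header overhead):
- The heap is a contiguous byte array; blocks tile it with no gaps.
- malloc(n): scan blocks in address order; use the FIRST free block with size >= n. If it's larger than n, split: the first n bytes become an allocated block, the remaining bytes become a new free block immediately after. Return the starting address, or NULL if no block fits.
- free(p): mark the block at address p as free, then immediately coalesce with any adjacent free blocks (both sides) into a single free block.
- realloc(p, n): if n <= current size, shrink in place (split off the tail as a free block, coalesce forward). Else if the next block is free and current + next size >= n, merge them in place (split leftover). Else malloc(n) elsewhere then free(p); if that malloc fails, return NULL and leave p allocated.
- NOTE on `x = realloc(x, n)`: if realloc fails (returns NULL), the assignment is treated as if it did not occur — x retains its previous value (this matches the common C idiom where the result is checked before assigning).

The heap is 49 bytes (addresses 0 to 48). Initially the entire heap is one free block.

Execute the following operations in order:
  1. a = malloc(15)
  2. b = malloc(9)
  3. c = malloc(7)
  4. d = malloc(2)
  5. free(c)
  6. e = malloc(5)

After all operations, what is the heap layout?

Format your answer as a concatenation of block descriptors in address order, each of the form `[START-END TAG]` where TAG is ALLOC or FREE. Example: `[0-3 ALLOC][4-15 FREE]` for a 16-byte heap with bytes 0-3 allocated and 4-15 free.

Answer: [0-14 ALLOC][15-23 ALLOC][24-28 ALLOC][29-30 FREE][31-32 ALLOC][33-48 FREE]

Derivation:
Op 1: a = malloc(15) -> a = 0; heap: [0-14 ALLOC][15-48 FREE]
Op 2: b = malloc(9) -> b = 15; heap: [0-14 ALLOC][15-23 ALLOC][24-48 FREE]
Op 3: c = malloc(7) -> c = 24; heap: [0-14 ALLOC][15-23 ALLOC][24-30 ALLOC][31-48 FREE]
Op 4: d = malloc(2) -> d = 31; heap: [0-14 ALLOC][15-23 ALLOC][24-30 ALLOC][31-32 ALLOC][33-48 FREE]
Op 5: free(c) -> (freed c); heap: [0-14 ALLOC][15-23 ALLOC][24-30 FREE][31-32 ALLOC][33-48 FREE]
Op 6: e = malloc(5) -> e = 24; heap: [0-14 ALLOC][15-23 ALLOC][24-28 ALLOC][29-30 FREE][31-32 ALLOC][33-48 FREE]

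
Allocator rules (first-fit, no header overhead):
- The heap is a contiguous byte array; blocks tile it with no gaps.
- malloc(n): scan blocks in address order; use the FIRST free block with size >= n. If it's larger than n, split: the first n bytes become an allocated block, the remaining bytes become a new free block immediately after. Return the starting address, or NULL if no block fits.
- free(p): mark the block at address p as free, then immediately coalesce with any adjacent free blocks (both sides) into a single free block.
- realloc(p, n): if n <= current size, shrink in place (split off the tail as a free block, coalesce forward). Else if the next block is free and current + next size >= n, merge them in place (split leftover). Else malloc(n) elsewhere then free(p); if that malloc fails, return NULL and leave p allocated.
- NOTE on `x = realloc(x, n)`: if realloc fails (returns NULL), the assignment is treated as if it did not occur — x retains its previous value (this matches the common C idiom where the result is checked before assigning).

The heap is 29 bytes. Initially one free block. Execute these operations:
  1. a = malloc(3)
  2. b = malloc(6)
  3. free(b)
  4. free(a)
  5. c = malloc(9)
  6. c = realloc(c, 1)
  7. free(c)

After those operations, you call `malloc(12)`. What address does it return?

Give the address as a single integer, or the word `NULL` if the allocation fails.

Answer: 0

Derivation:
Op 1: a = malloc(3) -> a = 0; heap: [0-2 ALLOC][3-28 FREE]
Op 2: b = malloc(6) -> b = 3; heap: [0-2 ALLOC][3-8 ALLOC][9-28 FREE]
Op 3: free(b) -> (freed b); heap: [0-2 ALLOC][3-28 FREE]
Op 4: free(a) -> (freed a); heap: [0-28 FREE]
Op 5: c = malloc(9) -> c = 0; heap: [0-8 ALLOC][9-28 FREE]
Op 6: c = realloc(c, 1) -> c = 0; heap: [0-0 ALLOC][1-28 FREE]
Op 7: free(c) -> (freed c); heap: [0-28 FREE]
malloc(12): first-fit scan over [0-28 FREE] -> 0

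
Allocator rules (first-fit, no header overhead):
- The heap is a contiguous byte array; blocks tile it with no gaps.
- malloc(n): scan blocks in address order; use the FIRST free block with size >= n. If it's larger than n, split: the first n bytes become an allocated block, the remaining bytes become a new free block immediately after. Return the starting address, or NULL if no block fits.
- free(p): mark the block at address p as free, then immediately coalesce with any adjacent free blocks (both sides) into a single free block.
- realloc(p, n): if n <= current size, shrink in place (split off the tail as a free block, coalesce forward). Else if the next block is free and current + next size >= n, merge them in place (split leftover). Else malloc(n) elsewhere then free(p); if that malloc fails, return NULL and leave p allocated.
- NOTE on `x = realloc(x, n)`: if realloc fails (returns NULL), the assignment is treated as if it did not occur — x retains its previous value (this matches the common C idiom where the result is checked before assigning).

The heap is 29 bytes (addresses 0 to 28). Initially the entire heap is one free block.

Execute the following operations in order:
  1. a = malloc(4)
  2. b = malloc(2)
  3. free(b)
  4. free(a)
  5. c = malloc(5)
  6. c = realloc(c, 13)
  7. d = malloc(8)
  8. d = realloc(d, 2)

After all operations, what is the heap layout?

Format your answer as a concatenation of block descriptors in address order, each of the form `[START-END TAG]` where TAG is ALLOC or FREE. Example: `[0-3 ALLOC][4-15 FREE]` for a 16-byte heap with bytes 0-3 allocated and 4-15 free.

Op 1: a = malloc(4) -> a = 0; heap: [0-3 ALLOC][4-28 FREE]
Op 2: b = malloc(2) -> b = 4; heap: [0-3 ALLOC][4-5 ALLOC][6-28 FREE]
Op 3: free(b) -> (freed b); heap: [0-3 ALLOC][4-28 FREE]
Op 4: free(a) -> (freed a); heap: [0-28 FREE]
Op 5: c = malloc(5) -> c = 0; heap: [0-4 ALLOC][5-28 FREE]
Op 6: c = realloc(c, 13) -> c = 0; heap: [0-12 ALLOC][13-28 FREE]
Op 7: d = malloc(8) -> d = 13; heap: [0-12 ALLOC][13-20 ALLOC][21-28 FREE]
Op 8: d = realloc(d, 2) -> d = 13; heap: [0-12 ALLOC][13-14 ALLOC][15-28 FREE]

Answer: [0-12 ALLOC][13-14 ALLOC][15-28 FREE]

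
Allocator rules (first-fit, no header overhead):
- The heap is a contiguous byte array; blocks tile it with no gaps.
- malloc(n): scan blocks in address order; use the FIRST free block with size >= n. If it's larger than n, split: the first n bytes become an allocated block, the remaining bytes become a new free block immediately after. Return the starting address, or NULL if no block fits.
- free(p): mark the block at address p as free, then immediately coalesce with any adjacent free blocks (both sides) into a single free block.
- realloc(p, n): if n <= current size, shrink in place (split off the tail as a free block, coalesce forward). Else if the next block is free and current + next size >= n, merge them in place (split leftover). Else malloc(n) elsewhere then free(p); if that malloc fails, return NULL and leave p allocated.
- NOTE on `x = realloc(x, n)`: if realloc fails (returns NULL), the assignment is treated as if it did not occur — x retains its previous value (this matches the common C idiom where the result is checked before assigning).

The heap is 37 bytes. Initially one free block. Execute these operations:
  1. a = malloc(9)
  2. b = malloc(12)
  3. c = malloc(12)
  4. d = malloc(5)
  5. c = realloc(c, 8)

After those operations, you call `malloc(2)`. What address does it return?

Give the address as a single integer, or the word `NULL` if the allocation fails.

Answer: 29

Derivation:
Op 1: a = malloc(9) -> a = 0; heap: [0-8 ALLOC][9-36 FREE]
Op 2: b = malloc(12) -> b = 9; heap: [0-8 ALLOC][9-20 ALLOC][21-36 FREE]
Op 3: c = malloc(12) -> c = 21; heap: [0-8 ALLOC][9-20 ALLOC][21-32 ALLOC][33-36 FREE]
Op 4: d = malloc(5) -> d = NULL; heap: [0-8 ALLOC][9-20 ALLOC][21-32 ALLOC][33-36 FREE]
Op 5: c = realloc(c, 8) -> c = 21; heap: [0-8 ALLOC][9-20 ALLOC][21-28 ALLOC][29-36 FREE]
malloc(2): first-fit scan over [0-8 ALLOC][9-20 ALLOC][21-28 ALLOC][29-36 FREE] -> 29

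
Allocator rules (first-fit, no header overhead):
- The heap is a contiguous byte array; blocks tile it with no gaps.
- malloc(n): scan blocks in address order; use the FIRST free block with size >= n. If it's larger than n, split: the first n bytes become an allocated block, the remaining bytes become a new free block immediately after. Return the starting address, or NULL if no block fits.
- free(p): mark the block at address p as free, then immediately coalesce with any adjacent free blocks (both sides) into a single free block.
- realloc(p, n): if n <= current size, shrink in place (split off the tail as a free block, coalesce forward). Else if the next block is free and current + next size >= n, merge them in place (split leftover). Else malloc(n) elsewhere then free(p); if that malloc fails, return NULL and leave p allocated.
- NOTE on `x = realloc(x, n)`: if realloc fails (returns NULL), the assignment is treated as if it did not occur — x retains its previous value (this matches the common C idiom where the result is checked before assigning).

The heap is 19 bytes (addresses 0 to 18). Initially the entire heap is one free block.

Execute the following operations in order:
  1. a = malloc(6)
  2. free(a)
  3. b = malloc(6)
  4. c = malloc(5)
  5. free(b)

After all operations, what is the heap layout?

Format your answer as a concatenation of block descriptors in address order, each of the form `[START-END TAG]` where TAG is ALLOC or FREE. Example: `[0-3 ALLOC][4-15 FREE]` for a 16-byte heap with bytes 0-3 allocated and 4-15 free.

Op 1: a = malloc(6) -> a = 0; heap: [0-5 ALLOC][6-18 FREE]
Op 2: free(a) -> (freed a); heap: [0-18 FREE]
Op 3: b = malloc(6) -> b = 0; heap: [0-5 ALLOC][6-18 FREE]
Op 4: c = malloc(5) -> c = 6; heap: [0-5 ALLOC][6-10 ALLOC][11-18 FREE]
Op 5: free(b) -> (freed b); heap: [0-5 FREE][6-10 ALLOC][11-18 FREE]

Answer: [0-5 FREE][6-10 ALLOC][11-18 FREE]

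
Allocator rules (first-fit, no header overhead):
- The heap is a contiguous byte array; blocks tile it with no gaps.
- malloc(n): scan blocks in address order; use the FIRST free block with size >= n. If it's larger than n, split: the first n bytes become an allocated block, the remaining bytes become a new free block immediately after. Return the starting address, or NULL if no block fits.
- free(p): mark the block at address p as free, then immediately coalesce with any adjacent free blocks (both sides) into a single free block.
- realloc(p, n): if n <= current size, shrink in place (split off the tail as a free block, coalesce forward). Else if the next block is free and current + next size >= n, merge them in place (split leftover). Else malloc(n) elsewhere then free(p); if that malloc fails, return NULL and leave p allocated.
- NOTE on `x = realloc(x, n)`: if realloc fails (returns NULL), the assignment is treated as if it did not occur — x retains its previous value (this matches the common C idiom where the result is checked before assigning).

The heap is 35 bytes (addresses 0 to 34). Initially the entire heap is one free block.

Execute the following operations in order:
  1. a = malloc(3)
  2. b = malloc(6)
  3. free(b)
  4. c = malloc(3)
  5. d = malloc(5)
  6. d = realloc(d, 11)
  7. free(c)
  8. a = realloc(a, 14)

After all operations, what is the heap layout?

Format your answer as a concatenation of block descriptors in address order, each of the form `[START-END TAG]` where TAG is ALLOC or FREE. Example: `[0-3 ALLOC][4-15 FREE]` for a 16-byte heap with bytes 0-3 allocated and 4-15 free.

Op 1: a = malloc(3) -> a = 0; heap: [0-2 ALLOC][3-34 FREE]
Op 2: b = malloc(6) -> b = 3; heap: [0-2 ALLOC][3-8 ALLOC][9-34 FREE]
Op 3: free(b) -> (freed b); heap: [0-2 ALLOC][3-34 FREE]
Op 4: c = malloc(3) -> c = 3; heap: [0-2 ALLOC][3-5 ALLOC][6-34 FREE]
Op 5: d = malloc(5) -> d = 6; heap: [0-2 ALLOC][3-5 ALLOC][6-10 ALLOC][11-34 FREE]
Op 6: d = realloc(d, 11) -> d = 6; heap: [0-2 ALLOC][3-5 ALLOC][6-16 ALLOC][17-34 FREE]
Op 7: free(c) -> (freed c); heap: [0-2 ALLOC][3-5 FREE][6-16 ALLOC][17-34 FREE]
Op 8: a = realloc(a, 14) -> a = 17; heap: [0-5 FREE][6-16 ALLOC][17-30 ALLOC][31-34 FREE]

Answer: [0-5 FREE][6-16 ALLOC][17-30 ALLOC][31-34 FREE]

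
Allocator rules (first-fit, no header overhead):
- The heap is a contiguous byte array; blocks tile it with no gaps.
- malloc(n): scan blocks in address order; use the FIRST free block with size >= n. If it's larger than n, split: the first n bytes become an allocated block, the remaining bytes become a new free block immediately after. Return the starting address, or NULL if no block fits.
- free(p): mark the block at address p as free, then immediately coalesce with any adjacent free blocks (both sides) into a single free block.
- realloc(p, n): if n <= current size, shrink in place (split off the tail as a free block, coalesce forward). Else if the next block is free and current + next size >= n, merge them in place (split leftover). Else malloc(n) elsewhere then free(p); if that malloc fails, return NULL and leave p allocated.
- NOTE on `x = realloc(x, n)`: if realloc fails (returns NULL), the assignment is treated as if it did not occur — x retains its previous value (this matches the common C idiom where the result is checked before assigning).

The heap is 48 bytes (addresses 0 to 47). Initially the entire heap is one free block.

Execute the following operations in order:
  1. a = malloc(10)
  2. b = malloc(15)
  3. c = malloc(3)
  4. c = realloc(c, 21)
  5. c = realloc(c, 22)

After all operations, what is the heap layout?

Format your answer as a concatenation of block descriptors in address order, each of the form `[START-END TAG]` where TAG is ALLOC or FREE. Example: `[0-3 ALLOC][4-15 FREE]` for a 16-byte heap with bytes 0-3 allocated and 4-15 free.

Op 1: a = malloc(10) -> a = 0; heap: [0-9 ALLOC][10-47 FREE]
Op 2: b = malloc(15) -> b = 10; heap: [0-9 ALLOC][10-24 ALLOC][25-47 FREE]
Op 3: c = malloc(3) -> c = 25; heap: [0-9 ALLOC][10-24 ALLOC][25-27 ALLOC][28-47 FREE]
Op 4: c = realloc(c, 21) -> c = 25; heap: [0-9 ALLOC][10-24 ALLOC][25-45 ALLOC][46-47 FREE]
Op 5: c = realloc(c, 22) -> c = 25; heap: [0-9 ALLOC][10-24 ALLOC][25-46 ALLOC][47-47 FREE]

Answer: [0-9 ALLOC][10-24 ALLOC][25-46 ALLOC][47-47 FREE]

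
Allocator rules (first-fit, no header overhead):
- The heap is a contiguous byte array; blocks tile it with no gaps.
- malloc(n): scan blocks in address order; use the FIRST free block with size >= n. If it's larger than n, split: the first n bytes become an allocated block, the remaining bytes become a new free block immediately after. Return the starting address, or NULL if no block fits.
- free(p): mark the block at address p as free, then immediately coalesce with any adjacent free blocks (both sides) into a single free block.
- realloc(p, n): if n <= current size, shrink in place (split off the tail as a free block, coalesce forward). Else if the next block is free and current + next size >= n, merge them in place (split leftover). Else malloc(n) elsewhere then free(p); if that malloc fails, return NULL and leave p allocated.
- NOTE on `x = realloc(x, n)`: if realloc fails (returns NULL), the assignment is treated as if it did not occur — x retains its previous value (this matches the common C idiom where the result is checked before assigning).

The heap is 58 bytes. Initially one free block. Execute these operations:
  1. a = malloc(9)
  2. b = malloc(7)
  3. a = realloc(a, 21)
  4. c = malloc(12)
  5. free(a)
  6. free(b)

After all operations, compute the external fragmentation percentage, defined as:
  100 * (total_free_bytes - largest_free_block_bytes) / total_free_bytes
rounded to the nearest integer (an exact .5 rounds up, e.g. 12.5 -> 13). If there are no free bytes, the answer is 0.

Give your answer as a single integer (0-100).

Op 1: a = malloc(9) -> a = 0; heap: [0-8 ALLOC][9-57 FREE]
Op 2: b = malloc(7) -> b = 9; heap: [0-8 ALLOC][9-15 ALLOC][16-57 FREE]
Op 3: a = realloc(a, 21) -> a = 16; heap: [0-8 FREE][9-15 ALLOC][16-36 ALLOC][37-57 FREE]
Op 4: c = malloc(12) -> c = 37; heap: [0-8 FREE][9-15 ALLOC][16-36 ALLOC][37-48 ALLOC][49-57 FREE]
Op 5: free(a) -> (freed a); heap: [0-8 FREE][9-15 ALLOC][16-36 FREE][37-48 ALLOC][49-57 FREE]
Op 6: free(b) -> (freed b); heap: [0-36 FREE][37-48 ALLOC][49-57 FREE]
Free blocks: [37 9] total_free=46 largest=37 -> 100*(46-37)/46 = 900/46 ≈ 19.565 -> rounds to 20

Answer: 20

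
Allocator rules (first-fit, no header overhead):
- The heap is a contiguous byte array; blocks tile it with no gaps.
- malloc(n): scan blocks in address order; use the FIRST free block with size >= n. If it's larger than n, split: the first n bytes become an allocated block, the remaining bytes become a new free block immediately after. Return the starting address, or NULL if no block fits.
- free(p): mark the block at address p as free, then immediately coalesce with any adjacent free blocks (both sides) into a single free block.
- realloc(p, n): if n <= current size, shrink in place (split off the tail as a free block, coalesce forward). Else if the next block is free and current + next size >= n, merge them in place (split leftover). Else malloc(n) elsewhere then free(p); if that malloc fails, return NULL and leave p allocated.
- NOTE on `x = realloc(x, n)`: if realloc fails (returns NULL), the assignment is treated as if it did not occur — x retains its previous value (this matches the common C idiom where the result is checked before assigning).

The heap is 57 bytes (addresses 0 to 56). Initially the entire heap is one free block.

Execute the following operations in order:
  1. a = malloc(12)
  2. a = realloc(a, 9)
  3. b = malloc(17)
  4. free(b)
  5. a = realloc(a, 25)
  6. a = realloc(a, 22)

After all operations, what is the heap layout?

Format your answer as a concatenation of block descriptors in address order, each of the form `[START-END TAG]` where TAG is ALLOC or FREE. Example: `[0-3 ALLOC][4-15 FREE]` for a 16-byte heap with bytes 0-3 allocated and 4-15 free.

Answer: [0-21 ALLOC][22-56 FREE]

Derivation:
Op 1: a = malloc(12) -> a = 0; heap: [0-11 ALLOC][12-56 FREE]
Op 2: a = realloc(a, 9) -> a = 0; heap: [0-8 ALLOC][9-56 FREE]
Op 3: b = malloc(17) -> b = 9; heap: [0-8 ALLOC][9-25 ALLOC][26-56 FREE]
Op 4: free(b) -> (freed b); heap: [0-8 ALLOC][9-56 FREE]
Op 5: a = realloc(a, 25) -> a = 0; heap: [0-24 ALLOC][25-56 FREE]
Op 6: a = realloc(a, 22) -> a = 0; heap: [0-21 ALLOC][22-56 FREE]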